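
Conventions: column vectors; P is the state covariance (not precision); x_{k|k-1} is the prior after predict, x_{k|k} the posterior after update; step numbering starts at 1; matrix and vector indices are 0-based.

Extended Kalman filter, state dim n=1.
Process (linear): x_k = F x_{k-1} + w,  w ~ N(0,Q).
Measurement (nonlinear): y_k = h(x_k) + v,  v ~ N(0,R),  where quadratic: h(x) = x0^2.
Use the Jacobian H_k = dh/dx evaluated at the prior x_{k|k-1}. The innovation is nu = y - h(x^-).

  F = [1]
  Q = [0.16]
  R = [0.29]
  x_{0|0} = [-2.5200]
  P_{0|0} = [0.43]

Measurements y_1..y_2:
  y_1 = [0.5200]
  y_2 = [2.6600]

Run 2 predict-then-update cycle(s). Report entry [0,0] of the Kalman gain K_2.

K[0,0] = -0.2957

step 1: x^-=[-2.5200]  P^-=[0.5900]  H_jac=[-5.0400]  S=[15.2769]  K=[-0.1946]  nu=[-5.8304]  x^+=[-1.3851]  P^+=[0.0112]
step 2: x^-=[-1.3851]  P^-=[0.1712]  H_jac=[-2.7703]  S=[1.6039]  K=[-0.2957]  nu=[0.7414]  x^+=[-1.6044]  P^+=[0.0310]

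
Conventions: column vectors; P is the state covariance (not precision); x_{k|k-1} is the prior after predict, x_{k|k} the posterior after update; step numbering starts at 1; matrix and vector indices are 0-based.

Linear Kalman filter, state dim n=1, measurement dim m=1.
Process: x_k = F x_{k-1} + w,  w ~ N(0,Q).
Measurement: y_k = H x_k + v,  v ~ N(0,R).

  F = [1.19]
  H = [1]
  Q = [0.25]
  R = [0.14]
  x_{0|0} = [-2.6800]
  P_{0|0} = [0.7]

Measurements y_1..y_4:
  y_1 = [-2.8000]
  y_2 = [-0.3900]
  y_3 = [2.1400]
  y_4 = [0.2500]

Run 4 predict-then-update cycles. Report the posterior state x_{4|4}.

step 1: x^-=[-3.1892]  P^-=[1.2413]  S=[1.3813]  K=[0.8986]  nu=[0.3892]  x^+=[-2.8394]  P^+=[0.1258]
step 2: x^-=[-3.3789]  P^-=[0.4282]  S=[0.5682]  K=[0.7536]  nu=[2.9889]  x^+=[-1.1265]  P^+=[0.1055]
step 3: x^-=[-1.3405]  P^-=[0.3994]  S=[0.5394]  K=[0.7405]  nu=[3.4805]  x^+=[1.2366]  P^+=[0.1037]
step 4: x^-=[1.4716]  P^-=[0.3968]  S=[0.5368]  K=[0.7392]  nu=[-1.2216]  x^+=[0.5686]  P^+=[0.1035]

x_post = [0.5686]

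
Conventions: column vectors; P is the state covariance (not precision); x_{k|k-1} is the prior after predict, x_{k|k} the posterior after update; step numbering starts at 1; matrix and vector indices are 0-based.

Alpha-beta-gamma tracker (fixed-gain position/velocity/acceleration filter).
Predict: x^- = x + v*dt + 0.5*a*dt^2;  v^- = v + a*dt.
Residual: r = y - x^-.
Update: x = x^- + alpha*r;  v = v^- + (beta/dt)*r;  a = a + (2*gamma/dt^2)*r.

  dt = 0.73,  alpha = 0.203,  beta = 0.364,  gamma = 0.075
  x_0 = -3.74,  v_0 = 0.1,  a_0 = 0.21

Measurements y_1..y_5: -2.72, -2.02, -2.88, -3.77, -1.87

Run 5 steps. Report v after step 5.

v_post = -0.6520

step 1: x_pred=-3.6110  r=0.8910  x^+=-3.4302  v^+=0.6976  a^+=0.4608
step 2: x_pred=-2.7981  r=0.7781  x^+=-2.6402  v^+=1.4220  a^+=0.6798
step 3: x_pred=-1.4210  r=-1.4590  x^+=-1.7172  v^+=1.1908  a^+=0.2692
step 4: x_pred=-0.7762  r=-2.9938  x^+=-1.3839  v^+=-0.1056  a^+=-0.5735
step 5: x_pred=-1.6138  r=-0.2562  x^+=-1.6658  v^+=-0.6520  a^+=-0.6457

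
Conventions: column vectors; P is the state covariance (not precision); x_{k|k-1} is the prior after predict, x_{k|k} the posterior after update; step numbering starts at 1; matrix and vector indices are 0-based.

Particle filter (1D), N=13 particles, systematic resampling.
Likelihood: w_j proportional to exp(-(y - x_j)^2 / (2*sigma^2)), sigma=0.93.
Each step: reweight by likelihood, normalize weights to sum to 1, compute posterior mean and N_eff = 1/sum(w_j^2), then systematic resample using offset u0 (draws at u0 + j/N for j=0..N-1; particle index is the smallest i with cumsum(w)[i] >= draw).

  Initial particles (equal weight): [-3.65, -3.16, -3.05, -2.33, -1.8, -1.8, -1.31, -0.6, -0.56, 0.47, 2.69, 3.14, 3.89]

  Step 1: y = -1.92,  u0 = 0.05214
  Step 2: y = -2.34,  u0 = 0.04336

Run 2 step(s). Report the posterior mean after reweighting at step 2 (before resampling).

post_mean = -2.0182

step 1: w=[0.0322, 0.0746, 0.0868, 0.1647, 0.1800, 0.1800, 0.1464, 0.0663, 0.0623, 0.0067, 0.0000, 0.0000, 0.0000]  mean=-1.9131  Neff=7.3621  idx=[1, 2, 3, 3, 4, 4, 4, 5, 5, 6, 6, 7, 8]
step 2: w=[0.0748, 0.0824, 0.1103, 0.1103, 0.0932, 0.0932, 0.0932, 0.0932, 0.0932, 0.0597, 0.0597, 0.0192, 0.0177]  mean=-2.0182  Neff=11.3706  idx=[0, 1, 2, 3, 3, 4, 5, 6, 7, 7, 8, 9, 11]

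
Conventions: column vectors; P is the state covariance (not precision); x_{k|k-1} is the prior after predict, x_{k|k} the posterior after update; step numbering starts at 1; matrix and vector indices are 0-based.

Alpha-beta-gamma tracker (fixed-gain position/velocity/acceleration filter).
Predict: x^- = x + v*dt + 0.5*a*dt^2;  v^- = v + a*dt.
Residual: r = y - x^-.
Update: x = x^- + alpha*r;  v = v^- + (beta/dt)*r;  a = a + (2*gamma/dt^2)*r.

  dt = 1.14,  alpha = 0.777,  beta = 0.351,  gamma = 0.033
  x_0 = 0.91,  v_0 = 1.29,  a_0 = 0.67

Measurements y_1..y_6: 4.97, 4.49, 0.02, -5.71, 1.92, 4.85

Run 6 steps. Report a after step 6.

a_post = 0.3619

step 1: x_pred=2.8160  r=2.1540  x^+=4.4897  v^+=2.7170  a^+=0.7794
step 2: x_pred=8.0935  r=-3.6035  x^+=5.2936  v^+=2.4960  a^+=0.5964
step 3: x_pred=8.5266  r=-8.5066  x^+=1.9170  v^+=0.5568  a^+=0.1644
step 4: x_pred=2.6585  r=-8.3685  x^+=-3.8438  v^+=-1.8324  a^+=-0.2606
step 5: x_pred=-6.1022  r=8.0222  x^+=0.1311  v^+=0.3404  a^+=0.1468
step 6: x_pred=0.6145  r=4.2355  x^+=3.9055  v^+=1.8119  a^+=0.3619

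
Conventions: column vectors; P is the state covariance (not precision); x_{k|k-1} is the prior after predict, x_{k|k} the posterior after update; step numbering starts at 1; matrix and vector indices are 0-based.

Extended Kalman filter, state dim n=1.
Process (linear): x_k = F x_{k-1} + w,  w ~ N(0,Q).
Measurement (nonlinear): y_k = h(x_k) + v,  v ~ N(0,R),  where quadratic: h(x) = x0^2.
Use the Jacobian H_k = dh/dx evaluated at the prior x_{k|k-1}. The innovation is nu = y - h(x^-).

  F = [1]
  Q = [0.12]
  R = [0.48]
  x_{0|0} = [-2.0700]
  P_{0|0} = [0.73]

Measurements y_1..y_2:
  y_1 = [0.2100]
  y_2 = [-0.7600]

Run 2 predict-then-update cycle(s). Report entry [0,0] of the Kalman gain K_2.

step 1: x^-=[-2.0700]  P^-=[0.8500]  H_jac=[-4.1400]  S=[15.0487]  K=[-0.2338]  nu=[-4.0749]  x^+=[-1.1171]  P^+=[0.0271]
step 2: x^-=[-1.1171]  P^-=[0.1471]  H_jac=[-2.2342]  S=[1.2144]  K=[-0.2707]  nu=[-2.0080]  x^+=[-0.5736]  P^+=[0.0581]

K[0,0] = -0.2707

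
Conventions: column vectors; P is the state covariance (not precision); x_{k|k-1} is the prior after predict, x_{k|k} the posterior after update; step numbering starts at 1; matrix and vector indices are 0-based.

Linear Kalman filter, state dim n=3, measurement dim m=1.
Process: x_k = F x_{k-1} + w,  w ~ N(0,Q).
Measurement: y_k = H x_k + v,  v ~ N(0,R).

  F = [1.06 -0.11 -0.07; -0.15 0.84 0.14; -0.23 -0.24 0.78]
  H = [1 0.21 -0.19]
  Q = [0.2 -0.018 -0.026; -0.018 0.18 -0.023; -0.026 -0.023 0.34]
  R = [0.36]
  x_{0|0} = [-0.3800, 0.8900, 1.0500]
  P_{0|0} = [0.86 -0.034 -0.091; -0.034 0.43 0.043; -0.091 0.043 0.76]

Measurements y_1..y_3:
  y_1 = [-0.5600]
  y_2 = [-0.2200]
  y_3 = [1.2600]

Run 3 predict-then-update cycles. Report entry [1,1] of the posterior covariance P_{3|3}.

P_post[1,1] = 0.6339

step 1: x^-=[-0.5742, 0.9516, 0.6928]  P^-=[1.1973 -0.2504 -0.3377; -0.2504 0.5402 0.0486; -0.3377 0.0486 0.8854]  S=[1.6324]  K=[0.7406; -0.0896; -0.3037]  nu=[-0.0540]  x^+=[-0.6142, 0.9564, 0.7092]  P^+=[0.3020 -0.1421 0.0294; -0.1421 0.5271 0.0042; 0.0294 0.0042 0.7349]
step 2: x^-=[-0.8059, 0.9948, 0.4649]  P^-=[0.5782 -0.2465 -0.0688; -0.2465 0.6087 -0.0180; -0.0688 -0.0180 0.8056]  S=[0.9182]  K=[0.5876; -0.1255; -0.2457]  nu=[0.4653]  x^+=[-0.5325, 0.9364, 0.3506]  P^+=[0.2612 -0.1788 0.0638; -0.1788 0.5942 -0.0463; 0.0638 -0.0463 0.7502]
step 3: x^-=[-0.6920, 0.9156, 0.1712]  P^-=[0.5358 -0.2703 -0.0170; -0.2703 0.6513 -0.0621; -0.0170 -0.0621 0.8192]  S=[0.8520]  K=[0.5661; -0.1429; -0.2180]  nu=[1.7922]  x^+=[0.3226, 0.6594, -0.2195]  P^+=[0.2628 -0.2014 0.0881; -0.2014 0.6339 -0.0886; 0.0881 -0.0886 0.7787]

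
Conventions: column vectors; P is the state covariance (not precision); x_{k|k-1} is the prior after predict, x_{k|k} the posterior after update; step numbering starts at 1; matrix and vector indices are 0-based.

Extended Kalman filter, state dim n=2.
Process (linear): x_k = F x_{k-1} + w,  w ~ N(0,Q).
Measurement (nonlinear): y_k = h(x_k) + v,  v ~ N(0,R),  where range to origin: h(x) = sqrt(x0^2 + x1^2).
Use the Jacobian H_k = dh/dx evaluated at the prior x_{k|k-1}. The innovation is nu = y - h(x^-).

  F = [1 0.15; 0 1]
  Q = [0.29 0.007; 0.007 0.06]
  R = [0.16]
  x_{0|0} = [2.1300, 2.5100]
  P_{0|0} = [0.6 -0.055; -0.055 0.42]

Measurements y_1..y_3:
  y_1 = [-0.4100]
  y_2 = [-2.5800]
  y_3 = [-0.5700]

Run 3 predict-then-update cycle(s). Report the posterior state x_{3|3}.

x_post = [-0.7542, -1.0182]

step 1: x^-=[2.5065, 2.5100]  P^-=[0.8829 0.0150; 0.0150 0.4800]  H_jac=[0.7066 0.7076]  S=[0.8562]  K=[0.7411; 0.4091]  nu=[-3.9572]  x^+=[-0.4261, 0.8912]  P^+=[0.4127 -0.2446; -0.2446 0.3367]
step 2: x^-=[-0.2925, 0.8912]  P^-=[0.6369 -0.1871; -0.1871 0.3967]  H_jac=[-0.3118 0.9501]  S=[0.6909]  K=[-0.5447; 0.6300]  nu=[-3.5180]  x^+=[1.6237, -1.3251]  P^+=[0.4319 0.0500; 0.0500 0.1225]
step 3: x^-=[1.4250, -1.3251]  P^-=[0.7397 0.0754; 0.0754 0.1825]  H_jac=[0.7323 -0.6810]  S=[0.5661]  K=[0.8662; -0.1220]  nu=[-2.5159]  x^+=[-0.7542, -1.0182]  P^+=[0.3150 0.1352; 0.1352 0.1741]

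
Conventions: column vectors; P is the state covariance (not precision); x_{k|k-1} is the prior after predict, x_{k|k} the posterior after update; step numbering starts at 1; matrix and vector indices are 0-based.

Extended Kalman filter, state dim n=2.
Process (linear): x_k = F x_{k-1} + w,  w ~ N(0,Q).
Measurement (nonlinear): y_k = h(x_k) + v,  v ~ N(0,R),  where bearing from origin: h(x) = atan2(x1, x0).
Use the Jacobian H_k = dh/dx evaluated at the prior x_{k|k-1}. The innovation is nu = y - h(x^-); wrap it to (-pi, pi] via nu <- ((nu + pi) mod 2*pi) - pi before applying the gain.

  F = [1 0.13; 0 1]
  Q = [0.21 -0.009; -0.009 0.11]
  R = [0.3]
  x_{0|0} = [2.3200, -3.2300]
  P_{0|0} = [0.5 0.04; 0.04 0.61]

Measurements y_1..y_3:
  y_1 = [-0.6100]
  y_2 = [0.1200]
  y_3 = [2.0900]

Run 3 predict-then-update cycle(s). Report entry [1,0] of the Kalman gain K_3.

step 1: x^-=[1.9001, -3.2300]  P^-=[0.7307 0.1103; 0.1103 0.7200]  H_jac=[0.2300 0.1353]  S=[0.3587]  K=[0.5101; 0.3423]  nu=[0.4290]  x^+=[2.1190, -3.0831]  P^+=[0.6374 0.0477; 0.0477 0.6780]
step 2: x^-=[1.7182, -3.0831]  P^-=[0.8712 0.1268; 0.1268 0.7880]  H_jac=[0.2475 0.1379]  S=[0.3770]  K=[0.6183; 0.3715]  nu=[1.1824]  x^+=[2.4492, -2.6439]  P^+=[0.7271 0.0402; 0.0402 0.7359]
step 3: x^-=[2.1055, -2.6439]  P^-=[0.9600 0.1269; 0.1269 0.8459]  H_jac=[0.2314 0.1843]  S=[0.3910]  K=[0.6281; 0.4739]  nu=[2.9883]  x^+=[3.9824, -1.2278]  P^+=[0.8057 0.0105; 0.0105 0.7581]

K[1,0] = 0.4739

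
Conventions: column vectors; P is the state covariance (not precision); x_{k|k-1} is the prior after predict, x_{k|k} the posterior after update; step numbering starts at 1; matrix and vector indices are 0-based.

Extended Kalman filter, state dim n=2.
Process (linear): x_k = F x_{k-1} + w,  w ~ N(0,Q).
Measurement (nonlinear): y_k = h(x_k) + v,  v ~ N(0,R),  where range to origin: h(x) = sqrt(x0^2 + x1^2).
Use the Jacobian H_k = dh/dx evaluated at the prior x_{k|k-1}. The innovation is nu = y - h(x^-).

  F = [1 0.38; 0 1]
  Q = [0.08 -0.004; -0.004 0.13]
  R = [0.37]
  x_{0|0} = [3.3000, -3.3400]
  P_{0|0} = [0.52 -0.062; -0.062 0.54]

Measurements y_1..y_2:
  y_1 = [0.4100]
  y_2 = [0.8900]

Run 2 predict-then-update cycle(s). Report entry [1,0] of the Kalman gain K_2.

K[1,0] = -0.4511

step 1: x^-=[2.0308, -3.3400]  P^-=[0.6309 0.1392; 0.1392 0.6700]  H_jac=[0.5195 -0.8545]  S=[0.9058]  K=[0.2305; -0.5522]  nu=[-3.4989]  x^+=[1.2243, -1.4081]  P^+=[0.5827 0.2545; 0.2545 0.3938]
step 2: x^-=[0.6892, -1.4081]  P^-=[0.9130 0.4001; 0.4001 0.5238]  H_jac=[0.4396 -0.8982]  S=[0.6530]  K=[0.0643; -0.4511]  nu=[-0.6777]  x^+=[0.6456, -1.1024]  P^+=[0.9103 0.4191; 0.4191 0.3910]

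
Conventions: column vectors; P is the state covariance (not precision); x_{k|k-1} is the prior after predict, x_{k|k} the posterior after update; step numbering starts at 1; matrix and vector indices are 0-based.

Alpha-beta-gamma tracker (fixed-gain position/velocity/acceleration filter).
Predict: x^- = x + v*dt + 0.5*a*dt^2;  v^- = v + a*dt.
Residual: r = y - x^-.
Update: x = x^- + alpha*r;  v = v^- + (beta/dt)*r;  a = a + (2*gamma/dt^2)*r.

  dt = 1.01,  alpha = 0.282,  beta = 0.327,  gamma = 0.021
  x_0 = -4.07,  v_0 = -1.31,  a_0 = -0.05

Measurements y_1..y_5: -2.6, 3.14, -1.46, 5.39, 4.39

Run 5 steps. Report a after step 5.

a_post = 0.3914

step 1: x_pred=-5.4186  r=2.8186  x^+=-4.6238  v^+=-0.4479  a^+=0.0660
step 2: x_pred=-5.0425  r=8.1825  x^+=-2.7350  v^+=2.2679  a^+=0.4029
step 3: x_pred=-0.2389  r=-1.2211  x^+=-0.5832  v^+=2.2796  a^+=0.3527
step 4: x_pred=1.8990  r=3.4910  x^+=2.8835  v^+=3.7660  a^+=0.4964
step 5: x_pred=6.9403  r=-2.5503  x^+=6.2211  v^+=3.4417  a^+=0.3914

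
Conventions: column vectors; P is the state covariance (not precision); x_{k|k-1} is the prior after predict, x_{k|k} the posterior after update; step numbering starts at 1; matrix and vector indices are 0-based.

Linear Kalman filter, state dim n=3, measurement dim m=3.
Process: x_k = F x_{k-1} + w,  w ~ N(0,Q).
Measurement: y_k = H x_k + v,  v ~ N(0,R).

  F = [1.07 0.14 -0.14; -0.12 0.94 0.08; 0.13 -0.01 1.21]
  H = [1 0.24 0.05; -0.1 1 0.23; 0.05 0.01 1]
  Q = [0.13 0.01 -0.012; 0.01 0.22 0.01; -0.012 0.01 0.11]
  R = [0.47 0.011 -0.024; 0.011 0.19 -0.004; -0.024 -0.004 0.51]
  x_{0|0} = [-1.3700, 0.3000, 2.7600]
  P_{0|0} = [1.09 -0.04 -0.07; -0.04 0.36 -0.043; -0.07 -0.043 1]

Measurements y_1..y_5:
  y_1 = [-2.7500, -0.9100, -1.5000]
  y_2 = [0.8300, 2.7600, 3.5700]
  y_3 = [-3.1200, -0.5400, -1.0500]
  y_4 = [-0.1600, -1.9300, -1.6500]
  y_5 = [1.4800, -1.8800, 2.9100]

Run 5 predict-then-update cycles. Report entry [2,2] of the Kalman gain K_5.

K[2,2] = 0.4621

step 1: x^-=[-1.8103, 0.6672, 3.1585]  P^-=[1.4153 -0.1353 -0.1273; -0.1353 0.5641 0.0420; -0.1273 0.0420 1.5717]  S=[1.8450 -0.1334 0.0062; -0.1334 0.9036 0.4028; 0.0062 0.4028 2.0733]  K=[0.7287 -0.2385 0.0162; 0.0529 0.7105 -0.1185; -0.0137 0.1335 0.7293]  nu=[-1.2578, -2.4847, -4.5747]  x^+=[-2.2086, -0.6228, -0.4923]  P^+=[0.3402 0.0025 -0.0253; 0.0025 0.1515 -0.0662; -0.0253 -0.0662 0.3737]
step 2: x^-=[-2.3815, -0.3598, -0.8765]  P^-=[0.5407 -0.0101 -0.0718; -0.0101 0.3512 -0.0321; -0.0718 -0.0321 0.6565]  S=[1.0197 0.0194 -0.0432; 0.0194 0.5719 0.1215; -0.0432 0.1215 1.1601]  K=[0.5272 -0.1584 -0.0024; 0.0557 0.6197 -0.0879; -0.0244 0.1043 0.5507]  nu=[3.3417, 3.0833, 4.5692]  x^+=[-1.1193, 1.3354, 1.8799]  P^+=[0.2459 0.0062 -0.0256; 0.0062 0.1309 -0.0503; -0.0256 -0.0503 0.2828]
step 3: x^-=[-1.2739, 1.5399, 2.1158]  P^-=[0.4311 0.0020 -0.0671; 0.0020 0.3325 -0.0206; -0.0671 -0.0206 0.5214]  S=[0.9154 0.0384 -0.0478; 0.0384 0.5476 0.1025; -0.0478 0.1025 1.0254]  K=[0.4731 -0.1347 -0.0089; 0.0589 0.6081 -0.0748; -0.0288 0.1033 0.4933]  nu=[-2.3215, -2.6940, -3.1175]  x^+=[-1.9814, -0.0017, 0.3664]  P^+=[0.2205 0.0078 -0.0265; 0.0078 0.1273 -0.0436; -0.0265 -0.0436 0.2536]
step 4: x^-=[-2.1716, 0.2655, 0.1858]  P^-=[0.4019 0.0058 -0.0656; 0.0058 0.3295 -0.0152; -0.0656 -0.0152 0.4778]  S=[0.8880 0.0447 -0.0486; 0.0447 0.5436 0.0981; -0.0486 0.0981 0.9820]  K=[0.4563 -0.1265 -0.0111; 0.0605 0.6061 -0.0693; -0.0306 0.1038 0.4712]  nu=[1.9386, -2.4554, -1.7299]  x^+=[-0.9573, -0.9855, -0.9436]  P^+=[0.2126 0.0085 -0.0268; 0.0085 0.1264 -0.0409; -0.0268 -0.0409 0.2424]
step 5: x^-=[-1.0302, -0.8870, -1.2563]  P^-=[0.3929 0.0072 -0.0648; 0.0072 0.3287 -0.0129; -0.0648 -0.0129 0.4610]  S=[0.8796 0.0470 -0.0485; 0.0470 0.5426 0.0965; -0.0485 0.0965 0.9653]  K=[0.4509 -0.1236 -0.0118; 0.0611 0.6056 -0.0671; -0.0311 0.1041 0.4621]  nu=[2.7859, -0.8070, 4.2267]  x^+=[0.2759, -1.4891, 0.5262]  P^+=[0.2101 0.0087 -0.0269; 0.0087 0.1260 -0.0398; -0.0269 -0.0398 0.2378]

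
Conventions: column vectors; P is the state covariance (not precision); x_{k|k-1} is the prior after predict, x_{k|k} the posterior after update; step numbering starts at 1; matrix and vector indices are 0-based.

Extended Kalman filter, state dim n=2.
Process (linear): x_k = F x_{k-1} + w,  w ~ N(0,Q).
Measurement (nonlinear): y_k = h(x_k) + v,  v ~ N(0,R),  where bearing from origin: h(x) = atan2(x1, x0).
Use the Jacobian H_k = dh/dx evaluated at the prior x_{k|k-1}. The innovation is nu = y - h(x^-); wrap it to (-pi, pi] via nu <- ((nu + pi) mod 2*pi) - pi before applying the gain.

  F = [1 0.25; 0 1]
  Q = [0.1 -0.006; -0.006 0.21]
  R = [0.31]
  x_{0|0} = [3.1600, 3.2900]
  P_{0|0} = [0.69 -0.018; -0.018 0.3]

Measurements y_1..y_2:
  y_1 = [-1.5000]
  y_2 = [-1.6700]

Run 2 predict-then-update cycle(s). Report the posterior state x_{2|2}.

x_post = [5.5970, 2.2408]

step 1: x^-=[3.9825, 3.2900]  P^-=[0.7997 0.0510; 0.0510 0.5100]  H_jac=[-0.1233 0.1492]  S=[0.3316]  K=[-0.2744; 0.2105]  nu=[-2.1905]  x^+=[4.5835, 2.8288]  P^+=[0.7748 0.0702; 0.0702 0.4953]
step 2: x^-=[5.2907, 2.8288]  P^-=[0.9408 0.1880; 0.1880 0.7053]  H_jac=[-0.0786 0.1470]  S=[0.3267]  K=[-0.1417; 0.2721]  nu=[-2.1610]  x^+=[5.5970, 2.2408]  P^+=[0.9343 0.2006; 0.2006 0.6811]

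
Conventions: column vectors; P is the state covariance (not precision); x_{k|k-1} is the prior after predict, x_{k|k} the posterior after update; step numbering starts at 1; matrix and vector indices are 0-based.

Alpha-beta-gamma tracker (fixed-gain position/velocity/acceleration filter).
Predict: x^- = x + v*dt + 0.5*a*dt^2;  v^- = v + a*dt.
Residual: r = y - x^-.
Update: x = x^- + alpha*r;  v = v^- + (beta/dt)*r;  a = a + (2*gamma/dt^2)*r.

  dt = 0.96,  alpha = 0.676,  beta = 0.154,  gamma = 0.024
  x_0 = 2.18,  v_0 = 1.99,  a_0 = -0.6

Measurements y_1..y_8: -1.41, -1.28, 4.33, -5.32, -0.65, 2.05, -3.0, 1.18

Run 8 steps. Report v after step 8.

step 1: x_pred=3.8139  r=-5.2239  x^+=0.2826  v^+=0.5760  a^+=-0.8721
step 2: x_pred=0.4337  r=-1.7137  x^+=-0.7248  v^+=-0.5361  a^+=-0.9613
step 3: x_pred=-1.6824  r=6.0124  x^+=2.3820  v^+=-0.4945  a^+=-0.6482
step 4: x_pred=1.6086  r=-6.9286  x^+=-3.0751  v^+=-2.2282  a^+=-1.0090
step 5: x_pred=-5.6792  r=5.0292  x^+=-2.2795  v^+=-2.3901  a^+=-0.7471
step 6: x_pred=-4.9182  r=6.9682  x^+=-0.2077  v^+=-1.9895  a^+=-0.3842
step 7: x_pred=-2.2947  r=-0.7053  x^+=-2.7715  v^+=-2.4715  a^+=-0.4209
step 8: x_pred=-5.3381  r=6.5181  x^+=-0.9319  v^+=-1.8300  a^+=-0.0814

v_post = -1.8300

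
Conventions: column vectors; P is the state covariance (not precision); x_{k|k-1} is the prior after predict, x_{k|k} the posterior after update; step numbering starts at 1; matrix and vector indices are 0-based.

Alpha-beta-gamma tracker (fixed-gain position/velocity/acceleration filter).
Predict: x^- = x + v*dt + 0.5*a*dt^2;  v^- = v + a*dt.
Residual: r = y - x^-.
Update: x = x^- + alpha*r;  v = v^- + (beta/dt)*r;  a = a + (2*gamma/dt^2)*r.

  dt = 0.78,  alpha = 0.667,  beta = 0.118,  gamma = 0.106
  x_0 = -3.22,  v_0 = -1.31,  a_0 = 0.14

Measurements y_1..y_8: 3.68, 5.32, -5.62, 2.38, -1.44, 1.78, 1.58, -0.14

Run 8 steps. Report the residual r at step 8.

step 1: x_pred=-4.1992  r=7.8792  x^+=1.0562  v^+=-0.0088  a^+=2.8856
step 2: x_pred=1.9271  r=3.3929  x^+=4.1902  v^+=2.7552  a^+=4.0678
step 3: x_pred=7.5767  r=-13.1967  x^+=-1.2255  v^+=3.9317  a^+=-0.5306
step 4: x_pred=1.6798  r=0.7002  x^+=2.1468  v^+=3.6237  a^+=-0.2866
step 5: x_pred=4.8861  r=-6.3261  x^+=0.6666  v^+=2.4431  a^+=-2.4910
step 6: x_pred=1.8145  r=-0.0345  x^+=1.7915  v^+=0.4949  a^+=-2.5030
step 7: x_pred=1.4161  r=0.1639  x^+=1.5254  v^+=-1.4326  a^+=-2.4459
step 8: x_pred=-0.3361  r=0.1961  x^+=-0.2053  v^+=-3.3108  a^+=-2.3776

resid = 0.1961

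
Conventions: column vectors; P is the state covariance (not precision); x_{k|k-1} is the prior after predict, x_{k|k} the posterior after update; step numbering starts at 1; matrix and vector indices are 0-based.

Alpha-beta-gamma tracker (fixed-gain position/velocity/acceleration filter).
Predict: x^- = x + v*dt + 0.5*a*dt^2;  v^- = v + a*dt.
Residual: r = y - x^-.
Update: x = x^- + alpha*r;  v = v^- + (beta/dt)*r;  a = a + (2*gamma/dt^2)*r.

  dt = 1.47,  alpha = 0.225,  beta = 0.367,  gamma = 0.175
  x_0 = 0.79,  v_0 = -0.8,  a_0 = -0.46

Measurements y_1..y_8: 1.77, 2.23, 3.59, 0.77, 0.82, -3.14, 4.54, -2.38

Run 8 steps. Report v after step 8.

step 1: x_pred=-0.8830  r=2.6530  x^+=-0.2861  v^+=-0.8139  a^+=-0.0303
step 2: x_pred=-1.5152  r=3.7452  x^+=-0.6725  v^+=0.0766  a^+=0.5763
step 3: x_pred=0.0628  r=3.5272  x^+=0.8564  v^+=1.8044  a^+=1.1476
step 4: x_pred=4.7488  r=-3.9788  x^+=3.8536  v^+=2.4980  a^+=0.5032
step 5: x_pred=8.0693  r=-7.2493  x^+=6.4382  v^+=1.4278  a^+=-0.6710
step 6: x_pred=7.8121  r=-10.9521  x^+=5.3479  v^+=-2.2929  a^+=-2.4449
step 7: x_pred=-0.6643  r=5.2043  x^+=0.5067  v^+=-4.5876  a^+=-1.6020
step 8: x_pred=-7.9680  r=5.5880  x^+=-6.7107  v^+=-5.5474  a^+=-0.6969

v_post = -5.5474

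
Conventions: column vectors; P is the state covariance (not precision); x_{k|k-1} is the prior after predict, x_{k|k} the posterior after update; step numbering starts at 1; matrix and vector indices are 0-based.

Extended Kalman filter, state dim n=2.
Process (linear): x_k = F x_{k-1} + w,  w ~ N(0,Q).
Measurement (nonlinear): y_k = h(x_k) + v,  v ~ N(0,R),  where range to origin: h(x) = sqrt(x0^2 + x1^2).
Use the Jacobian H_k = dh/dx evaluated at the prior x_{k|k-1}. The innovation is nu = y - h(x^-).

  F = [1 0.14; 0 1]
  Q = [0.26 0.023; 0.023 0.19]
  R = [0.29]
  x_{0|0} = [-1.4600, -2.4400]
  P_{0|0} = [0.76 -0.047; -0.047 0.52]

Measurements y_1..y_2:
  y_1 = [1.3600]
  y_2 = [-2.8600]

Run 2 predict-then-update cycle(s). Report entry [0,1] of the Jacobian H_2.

H_jac[0,1] = -0.8217

step 1: x^-=[-1.8016, -2.4400]  P^-=[1.0170 0.0488; 0.0488 0.7100]  H_jac=[-0.5940 -0.8045]  S=[1.1550]  K=[-0.5570; -0.5196]  nu=[-1.6730]  x^+=[-0.8696, -1.5706]  P^+=[0.6586 -0.2855; -0.2855 0.3981]
step 2: x^-=[-1.0895, -1.5706]  P^-=[0.8465 -0.2068; -0.2068 0.5881]  H_jac=[-0.5700 -0.8217]  S=[0.7684]  K=[-0.4068; -0.4755]  nu=[-4.7715]  x^+=[0.8516, 0.6983]  P^+=[0.7193 -0.3554; -0.3554 0.4144]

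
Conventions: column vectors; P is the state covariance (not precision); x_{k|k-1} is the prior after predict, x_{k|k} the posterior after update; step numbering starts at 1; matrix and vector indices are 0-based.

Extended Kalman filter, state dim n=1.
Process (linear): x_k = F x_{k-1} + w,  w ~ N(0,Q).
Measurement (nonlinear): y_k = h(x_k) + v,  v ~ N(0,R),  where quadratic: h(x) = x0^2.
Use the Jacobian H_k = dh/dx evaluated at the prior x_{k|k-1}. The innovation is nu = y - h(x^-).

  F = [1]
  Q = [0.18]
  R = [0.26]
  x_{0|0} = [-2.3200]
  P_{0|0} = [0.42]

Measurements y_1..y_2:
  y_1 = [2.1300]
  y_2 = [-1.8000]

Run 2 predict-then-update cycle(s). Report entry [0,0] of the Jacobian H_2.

step 1: x^-=[-2.3200]  P^-=[0.6000]  H_jac=[-4.6400]  S=[13.1778]  K=[-0.2113]  nu=[-3.2524]  x^+=[-1.6329]  P^+=[0.0118]
step 2: x^-=[-1.6329]  P^-=[0.1918]  H_jac=[-3.2658]  S=[2.3060]  K=[-0.2717]  nu=[-4.4663]  x^+=[-0.4195]  P^+=[0.0216]

H_jac[0,0] = -3.2658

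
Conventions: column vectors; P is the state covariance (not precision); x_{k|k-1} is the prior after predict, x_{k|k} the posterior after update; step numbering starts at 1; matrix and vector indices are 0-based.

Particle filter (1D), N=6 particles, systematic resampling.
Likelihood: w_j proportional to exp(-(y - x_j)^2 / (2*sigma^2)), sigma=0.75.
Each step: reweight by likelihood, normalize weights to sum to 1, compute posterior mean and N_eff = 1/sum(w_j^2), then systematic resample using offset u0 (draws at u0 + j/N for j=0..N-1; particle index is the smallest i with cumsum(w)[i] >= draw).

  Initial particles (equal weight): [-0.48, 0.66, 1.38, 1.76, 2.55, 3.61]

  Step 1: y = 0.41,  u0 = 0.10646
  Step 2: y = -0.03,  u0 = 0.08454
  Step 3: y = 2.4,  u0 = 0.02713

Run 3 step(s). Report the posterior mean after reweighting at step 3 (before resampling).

step 1: w=[0.2368, 0.4529, 0.2074, 0.0947, 0.0082, 0.0001]  mean=0.6593  Neff=3.1929  idx=[0, 1, 1, 1, 2, 3]
step 2: w=[0.2758, 0.2162, 0.2162, 0.2162, 0.0564, 0.0191]  mean=0.4073  Neff=4.5482  idx=[0, 0, 1, 2, 3, 3]
step 3: w=[0.0023, 0.0023, 0.2488, 0.2488, 0.2488, 0.2488]  mean=0.6547  Neff=4.0370  idx=[2, 2, 3, 4, 4, 5]

post_mean = 0.6547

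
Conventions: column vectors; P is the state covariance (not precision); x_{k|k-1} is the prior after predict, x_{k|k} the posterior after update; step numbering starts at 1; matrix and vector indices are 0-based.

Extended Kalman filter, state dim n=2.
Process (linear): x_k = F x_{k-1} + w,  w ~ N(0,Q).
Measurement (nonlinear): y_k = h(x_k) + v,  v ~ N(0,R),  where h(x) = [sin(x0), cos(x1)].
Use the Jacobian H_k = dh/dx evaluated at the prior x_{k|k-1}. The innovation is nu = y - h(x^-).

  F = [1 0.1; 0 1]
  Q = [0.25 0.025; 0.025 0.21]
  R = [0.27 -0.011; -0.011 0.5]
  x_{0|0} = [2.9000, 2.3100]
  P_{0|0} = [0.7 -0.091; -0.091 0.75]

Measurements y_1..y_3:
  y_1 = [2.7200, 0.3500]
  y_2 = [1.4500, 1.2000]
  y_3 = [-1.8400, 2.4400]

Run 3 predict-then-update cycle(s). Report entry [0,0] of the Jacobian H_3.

step 1: x^-=[3.1310, 2.3100]  P^-=[0.9393 0.0090; 0.0090 0.9600]  H_jac=[-0.9999 0.0000; 0.0000 -0.7390]  S=[1.2092 -0.0043; -0.0043 1.0243]  K=[-0.7768 -0.0098; -0.0099 -0.6927]  nu=[2.7094, 1.0237]  x^+=[1.0163, 1.5740]  P^+=[0.2096 -0.0049; -0.0049 0.4685]
step 2: x^-=[1.1737, 1.5740]  P^-=[0.4633 0.0669; 0.0669 0.6785]  H_jac=[0.3867 0.0000; 0.0000 -1.0000]  S=[0.3393 -0.0369; -0.0369 1.1785]  K=[0.5237 -0.0404; 0.0137 -0.5753]  nu=[0.5278, 1.2032]  x^+=[1.4015, 0.8890]  P^+=[0.3668 0.0260; 0.0260 0.2878]
step 3: x^-=[1.4905, 0.8890]  P^-=[0.6249 0.0797; 0.0797 0.4978]  H_jac=[0.0803 0.0000; 0.0000 -0.7765]  S=[0.2740 -0.0160; -0.0160 0.8001]  K=[0.1787 -0.0738; -0.0048 -0.4832]  nu=[-2.8368, 1.8098]  x^+=[0.8499, 0.0282]  P^+=[0.6113 0.0501; 0.0501 0.3111]

H_jac[0,0] = 0.0803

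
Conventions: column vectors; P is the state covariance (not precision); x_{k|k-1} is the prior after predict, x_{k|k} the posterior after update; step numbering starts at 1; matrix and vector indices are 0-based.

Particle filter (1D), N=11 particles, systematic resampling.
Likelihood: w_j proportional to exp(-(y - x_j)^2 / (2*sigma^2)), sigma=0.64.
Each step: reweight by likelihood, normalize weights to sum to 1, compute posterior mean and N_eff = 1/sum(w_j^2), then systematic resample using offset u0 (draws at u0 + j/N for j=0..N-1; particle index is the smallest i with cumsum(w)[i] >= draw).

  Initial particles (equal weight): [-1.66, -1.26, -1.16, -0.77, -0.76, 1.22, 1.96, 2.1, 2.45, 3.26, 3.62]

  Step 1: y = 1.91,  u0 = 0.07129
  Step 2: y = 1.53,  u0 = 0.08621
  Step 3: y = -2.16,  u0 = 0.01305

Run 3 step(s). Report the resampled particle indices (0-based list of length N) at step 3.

step 1: w=[0.0000, 0.0000, 0.0000, 0.0000, 0.0000, 0.1669, 0.2976, 0.2856, 0.2091, 0.0323, 0.0084]  mean=2.0345  Neff=4.1181  idx=[5, 5, 6, 6, 6, 7, 7, 7, 8, 8, 9]
step 2: w=[0.1284, 0.1284, 0.1152, 0.1152, 0.1152, 0.0971, 0.0971, 0.0971, 0.0514, 0.0514, 0.0037]  mean=1.8660  Neff=9.4053  idx=[0, 1, 2, 2, 3, 4, 5, 6, 7, 8, 9]
step 3: w=[0.4987, 0.4987, 0.0006, 0.0006, 0.0006, 0.0006, 0.0001, 0.0001, 0.0001, 0.0000, 0.0000]  mean=1.2221  Neff=2.0108  idx=[0, 0, 0, 0, 0, 0, 1, 1, 1, 1, 1]

resampled_idx = [0, 0, 0, 0, 0, 0, 1, 1, 1, 1, 1]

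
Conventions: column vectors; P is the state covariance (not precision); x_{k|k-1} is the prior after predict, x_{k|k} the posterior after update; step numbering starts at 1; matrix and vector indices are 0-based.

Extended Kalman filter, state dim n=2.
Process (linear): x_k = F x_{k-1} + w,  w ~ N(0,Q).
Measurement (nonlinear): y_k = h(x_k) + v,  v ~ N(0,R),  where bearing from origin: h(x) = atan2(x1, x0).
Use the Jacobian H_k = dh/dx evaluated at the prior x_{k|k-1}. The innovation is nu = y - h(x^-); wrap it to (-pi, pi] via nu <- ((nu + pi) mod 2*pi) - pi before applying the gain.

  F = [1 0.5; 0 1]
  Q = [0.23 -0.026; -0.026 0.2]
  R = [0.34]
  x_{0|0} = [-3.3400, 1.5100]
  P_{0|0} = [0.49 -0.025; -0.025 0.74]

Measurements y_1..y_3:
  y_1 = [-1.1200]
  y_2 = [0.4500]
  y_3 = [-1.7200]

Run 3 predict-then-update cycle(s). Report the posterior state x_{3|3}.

x_post = [-4.5637, -0.1263]

step 1: x^-=[-2.5850, 1.5100]  P^-=[0.8800 0.3190; 0.3190 0.9400]  H_jac=[-0.1685 -0.2884]  S=[0.4742]  K=[-0.5067; -0.6851]  nu=[2.5503]  x^+=[-3.8772, -0.2372]  P^+=[0.7583 0.1544; 0.1544 0.7174]
step 2: x^-=[-3.9959, -0.2372]  P^-=[1.3220 0.4871; 0.4871 0.9174]  H_jac=[0.0148 -0.2494]  S=[0.3937]  K=[-0.2588; -0.5627]  nu=[-2.7509]  x^+=[-3.2839, 1.3108]  P^+=[1.2956 0.4298; 0.4298 0.7927]
step 3: x^-=[-2.6285, 1.3108]  P^-=[2.1536 0.8001; 0.8001 0.9927]  H_jac=[-0.1519 -0.3047]  S=[0.5559]  K=[-1.0270; -0.7627]  nu=[1.8842]  x^+=[-4.5637, -0.1263]  P^+=[1.5671 0.3646; 0.3646 0.6693]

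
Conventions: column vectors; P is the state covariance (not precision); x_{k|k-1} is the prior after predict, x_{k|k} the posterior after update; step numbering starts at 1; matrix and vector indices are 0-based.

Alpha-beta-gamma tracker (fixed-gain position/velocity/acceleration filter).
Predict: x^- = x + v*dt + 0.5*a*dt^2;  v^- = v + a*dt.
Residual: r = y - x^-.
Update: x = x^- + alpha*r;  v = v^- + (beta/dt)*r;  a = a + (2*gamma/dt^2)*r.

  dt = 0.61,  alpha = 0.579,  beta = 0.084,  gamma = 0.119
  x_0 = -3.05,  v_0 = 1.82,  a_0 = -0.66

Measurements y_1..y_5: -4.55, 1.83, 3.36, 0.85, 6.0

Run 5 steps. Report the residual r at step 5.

resid = 1.9667

step 1: x_pred=-2.0626  r=-2.4874  x^+=-3.5028  v^+=1.0749  a^+=-2.2510
step 2: x_pred=-3.2659  r=5.0959  x^+=-0.3154  v^+=0.4035  a^+=1.0084
step 3: x_pred=0.1184  r=3.2416  x^+=1.9953  v^+=1.4650  a^+=3.0818
step 4: x_pred=3.4623  r=-2.6123  x^+=1.9498  v^+=2.9852  a^+=1.4109
step 5: x_pred=4.0333  r=1.9667  x^+=5.1720  v^+=4.1167  a^+=2.6689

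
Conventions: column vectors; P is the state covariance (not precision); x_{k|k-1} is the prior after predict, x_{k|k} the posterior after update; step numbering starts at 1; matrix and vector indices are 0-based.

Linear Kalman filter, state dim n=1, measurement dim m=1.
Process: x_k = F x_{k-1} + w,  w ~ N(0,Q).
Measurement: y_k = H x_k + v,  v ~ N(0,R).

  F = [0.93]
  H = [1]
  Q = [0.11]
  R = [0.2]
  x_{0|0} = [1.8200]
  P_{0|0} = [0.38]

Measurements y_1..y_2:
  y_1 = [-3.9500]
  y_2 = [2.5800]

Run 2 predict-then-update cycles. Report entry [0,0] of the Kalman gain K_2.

step 1: x^-=[1.6926]  P^-=[0.4387]  S=[0.6387]  K=[0.6868]  nu=[-5.6426]  x^+=[-2.1830]  P^+=[0.1374]
step 2: x^-=[-2.0302]  P^-=[0.2288]  S=[0.4288]  K=[0.5336]  nu=[4.6102]  x^+=[0.4298]  P^+=[0.1067]

K[0,0] = 0.5336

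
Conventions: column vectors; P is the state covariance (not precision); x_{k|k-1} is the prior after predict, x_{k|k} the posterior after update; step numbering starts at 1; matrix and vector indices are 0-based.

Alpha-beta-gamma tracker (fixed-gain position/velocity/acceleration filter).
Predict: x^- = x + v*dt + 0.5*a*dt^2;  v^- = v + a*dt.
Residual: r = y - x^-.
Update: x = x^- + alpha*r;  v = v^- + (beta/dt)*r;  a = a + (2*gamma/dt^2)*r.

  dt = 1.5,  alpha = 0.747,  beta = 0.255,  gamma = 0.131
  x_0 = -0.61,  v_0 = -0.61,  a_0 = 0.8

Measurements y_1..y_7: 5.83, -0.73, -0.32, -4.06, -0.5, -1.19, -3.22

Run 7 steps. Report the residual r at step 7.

resid = 2.3161

step 1: x_pred=-0.6250  r=6.4550  x^+=4.1969  v^+=1.6874  a^+=1.5516
step 2: x_pred=8.4735  r=-9.2035  x^+=1.5985  v^+=2.4502  a^+=0.4800
step 3: x_pred=5.8138  r=-6.1338  x^+=1.2318  v^+=2.1274  a^+=-0.2343
step 4: x_pred=4.1594  r=-8.2194  x^+=-1.9805  v^+=0.3787  a^+=-1.1914
step 5: x_pred=-2.7528  r=2.2528  x^+=-1.0700  v^+=-1.0254  a^+=-0.9291
step 6: x_pred=-3.6533  r=2.4633  x^+=-1.8132  v^+=-2.0003  a^+=-0.6422
step 7: x_pred=-5.5361  r=2.3161  x^+=-3.8060  v^+=-2.5699  a^+=-0.3725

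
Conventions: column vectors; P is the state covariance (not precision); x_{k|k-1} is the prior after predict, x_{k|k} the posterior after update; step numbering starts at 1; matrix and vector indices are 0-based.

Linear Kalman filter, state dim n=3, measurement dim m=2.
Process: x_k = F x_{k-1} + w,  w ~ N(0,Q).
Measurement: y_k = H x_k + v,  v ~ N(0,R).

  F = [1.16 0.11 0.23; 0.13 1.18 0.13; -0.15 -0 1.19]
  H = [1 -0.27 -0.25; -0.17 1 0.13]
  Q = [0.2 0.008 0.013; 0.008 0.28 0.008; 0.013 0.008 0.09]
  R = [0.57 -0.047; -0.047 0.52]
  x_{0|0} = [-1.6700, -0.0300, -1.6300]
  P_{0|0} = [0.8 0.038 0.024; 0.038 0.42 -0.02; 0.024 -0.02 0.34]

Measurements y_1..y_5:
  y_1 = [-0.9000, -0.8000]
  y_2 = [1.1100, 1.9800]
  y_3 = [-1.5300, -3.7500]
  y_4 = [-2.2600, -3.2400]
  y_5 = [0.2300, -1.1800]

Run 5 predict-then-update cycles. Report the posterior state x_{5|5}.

step 1: x^-=[-2.3154, -0.4644, -1.6892]  P^-=[1.3210 0.2445 -0.0041; 0.2445 0.8904 0.0134; -0.0041 0.0134 0.5809]  S=[1.8641 -0.2797; -0.2797 1.3789]  K=[0.6971 0.1555; 0.0959 0.6363; -0.0746 0.0499]  nu=[0.8677, -0.5096]  x^+=[-1.7897, -0.7055, -1.7793]  P^+=[0.4424 0.1118 0.0886; 0.1118 0.3491 -0.0289; 0.0886 -0.0289 0.5650]
step 2: x^-=[-2.5629, -1.2964, -1.8489]  P^-=[0.9037 0.2992 0.2043; 0.2992 0.8115 0.0383; 0.2043 0.0383 0.8685]  S=[1.3286 -0.1107; -0.1107 1.2715]  K=[0.5966 0.1873; 0.1040 0.6112; -0.0099 0.0908]  nu=[2.8606, 3.0811]  x^+=[-0.2792, 0.8843, -1.5976]  P^+=[0.4110 0.1137 0.1963; 0.1137 0.3362 -0.0305; 0.1963 -0.0305 0.8577]
step 3: x^-=[-0.5940, 0.7995, -1.8592]  P^-=[0.9347 0.3233 0.4345; 0.3233 0.8018 0.0963; 0.4345 0.0963 1.2437]  S=[1.2620 -0.0771; -0.0771 1.2657]  K=[0.5983 0.2110; 0.1026 0.6062; 0.0866 0.1507]  nu=[-1.1849, -4.4088]  x^+=[-2.2332, -1.9947, -2.6263]  P^+=[0.4461 0.1136 0.3373; 0.1136 0.3330 -0.0253; 0.3373 -0.0253 1.2075]
step 4: x^-=[-3.4140, -2.9854, -2.7903]  P^-=[1.0759 0.3654 0.7146; 0.3654 0.8101 0.1760; 0.7146 0.1760 1.6896]  S=[1.2796 -0.0483; -0.0483 1.2797]  K=[0.6331 0.2391; 0.1031 0.6063; 0.1996 0.2218]  nu=[-0.3497, -0.4722]  x^+=[-3.7482, -3.3078, -2.9649]  P^+=[0.5045 0.1161 0.4942; 0.1161 0.3322 -0.0154; 0.4942 -0.0154 1.5799]
step 5: x^-=[-5.3937, -4.7759, -2.9660]  P^-=[1.2590 0.4199 1.0188; 0.4199 0.8253 0.2672; 1.0188 0.2672 2.1622]  S=[1.3242 -0.0154; -0.0154 1.2999]  K=[0.6759 0.2683; 0.1054 0.6080; 0.3101 0.2922]  nu=[3.5928, 3.0645]  x^+=[-2.1433, -2.5340, -0.9565]  P^+=[0.5661 0.1203 0.6437; 0.1203 0.3321 -0.0037; 0.6437 -0.0037 1.9267]

x_post = [-2.1433, -2.5340, -0.9565]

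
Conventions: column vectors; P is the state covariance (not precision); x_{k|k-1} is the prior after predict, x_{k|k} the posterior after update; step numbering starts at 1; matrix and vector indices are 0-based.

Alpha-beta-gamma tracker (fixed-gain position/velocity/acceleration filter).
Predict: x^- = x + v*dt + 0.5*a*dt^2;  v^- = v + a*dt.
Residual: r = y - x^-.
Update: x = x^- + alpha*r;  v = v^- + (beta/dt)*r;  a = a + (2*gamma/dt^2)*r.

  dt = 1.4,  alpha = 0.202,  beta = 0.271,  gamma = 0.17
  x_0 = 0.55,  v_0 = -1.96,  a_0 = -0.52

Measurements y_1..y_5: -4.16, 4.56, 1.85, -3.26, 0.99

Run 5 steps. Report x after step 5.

x_post = 7.4385

step 1: x_pred=-2.7036  r=-1.4564  x^+=-2.9978  v^+=-2.9699  a^+=-0.7726
step 2: x_pred=-7.9129  r=12.4729  x^+=-5.3933  v^+=-1.6372  a^+=1.3910
step 3: x_pred=-6.3223  r=8.1723  x^+=-4.6715  v^+=1.8921  a^+=2.8087
step 4: x_pred=0.7300  r=-3.9900  x^+=-0.0760  v^+=5.0519  a^+=2.1165
step 5: x_pred=9.0708  r=-8.0808  x^+=7.4385  v^+=6.4508  a^+=0.7147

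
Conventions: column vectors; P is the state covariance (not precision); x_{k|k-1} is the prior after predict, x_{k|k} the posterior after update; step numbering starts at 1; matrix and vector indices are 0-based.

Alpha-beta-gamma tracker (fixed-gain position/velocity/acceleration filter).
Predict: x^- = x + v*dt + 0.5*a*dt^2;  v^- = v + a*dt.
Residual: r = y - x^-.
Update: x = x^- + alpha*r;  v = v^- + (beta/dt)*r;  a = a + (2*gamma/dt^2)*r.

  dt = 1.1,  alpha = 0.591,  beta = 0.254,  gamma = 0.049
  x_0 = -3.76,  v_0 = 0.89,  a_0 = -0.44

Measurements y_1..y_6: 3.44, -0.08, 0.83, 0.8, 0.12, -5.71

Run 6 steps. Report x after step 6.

step 1: x_pred=-3.0472  r=6.4872  x^+=0.7867  v^+=1.9040  a^+=0.0854
step 2: x_pred=2.9328  r=-3.0128  x^+=1.1522  v^+=1.3022  a^+=-0.1586
step 3: x_pred=2.4887  r=-1.6587  x^+=1.5084  v^+=0.7448  a^+=-0.2929
step 4: x_pred=2.1504  r=-1.3504  x^+=1.3523  v^+=0.1107  a^+=-0.4023
step 5: x_pred=1.2307  r=-1.1107  x^+=0.5743  v^+=-0.5883  a^+=-0.4923
step 6: x_pred=-0.3707  r=-5.3393  x^+=-3.5262  v^+=-2.3627  a^+=-0.9247

x_post = -3.5262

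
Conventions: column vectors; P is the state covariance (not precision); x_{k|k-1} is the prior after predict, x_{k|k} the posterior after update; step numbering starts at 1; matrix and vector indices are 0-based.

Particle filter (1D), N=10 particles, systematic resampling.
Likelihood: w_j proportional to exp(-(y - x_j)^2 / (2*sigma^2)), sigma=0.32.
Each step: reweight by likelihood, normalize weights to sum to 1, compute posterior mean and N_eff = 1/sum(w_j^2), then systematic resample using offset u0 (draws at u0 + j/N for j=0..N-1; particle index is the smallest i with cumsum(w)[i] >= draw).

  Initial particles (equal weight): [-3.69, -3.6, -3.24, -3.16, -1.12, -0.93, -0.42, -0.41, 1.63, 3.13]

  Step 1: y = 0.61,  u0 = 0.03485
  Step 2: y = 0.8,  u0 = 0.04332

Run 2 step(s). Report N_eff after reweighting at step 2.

N_eff = 3.3066

step 1: w=[0.0000, 0.0000, 0.0000, 0.0000, 0.0000, 0.0005, 0.3113, 0.3441, 0.3441, 0.0000]  mean=0.2885  Neff=2.9968  idx=[6, 6, 6, 7, 7, 7, 7, 8, 8, 8]
step 2: w=[0.0064, 0.0064, 0.0064, 0.0072, 0.0072, 0.0072, 0.0072, 0.3173, 0.3173, 0.3173]  mean=1.5319  Neff=3.3066  idx=[6, 7, 7, 7, 8, 8, 8, 9, 9, 9]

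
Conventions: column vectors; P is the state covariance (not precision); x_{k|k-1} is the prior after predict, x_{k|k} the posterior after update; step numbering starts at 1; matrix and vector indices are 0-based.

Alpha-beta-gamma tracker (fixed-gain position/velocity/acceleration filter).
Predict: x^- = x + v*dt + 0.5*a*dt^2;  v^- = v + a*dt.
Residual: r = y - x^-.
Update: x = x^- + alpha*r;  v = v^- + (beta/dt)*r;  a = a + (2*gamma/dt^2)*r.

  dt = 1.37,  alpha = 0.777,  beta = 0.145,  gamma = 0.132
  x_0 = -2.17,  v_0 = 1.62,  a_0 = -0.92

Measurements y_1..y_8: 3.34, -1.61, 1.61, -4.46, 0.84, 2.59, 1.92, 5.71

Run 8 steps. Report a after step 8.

step 1: x_pred=-0.8140  r=4.1540  x^+=2.4137  v^+=0.7993  a^+=-0.3357
step 2: x_pred=3.1936  r=-4.8036  x^+=-0.5388  v^+=-0.1691  a^+=-1.0114
step 3: x_pred=-1.7196  r=3.3296  x^+=0.8675  v^+=-1.2023  a^+=-0.5430
step 4: x_pred=-1.2892  r=-3.1708  x^+=-3.7529  v^+=-2.2818  a^+=-0.9890
step 5: x_pred=-7.8072  r=8.6472  x^+=-1.0883  v^+=-2.7216  a^+=0.2273
step 6: x_pred=-4.6037  r=7.1937  x^+=0.9858  v^+=-1.6489  a^+=1.2391
step 7: x_pred=-0.1103  r=2.0303  x^+=1.4672  v^+=0.2636  a^+=1.5247
step 8: x_pred=3.2591  r=2.4509  x^+=5.1635  v^+=2.6118  a^+=1.8694

a_post = 1.8694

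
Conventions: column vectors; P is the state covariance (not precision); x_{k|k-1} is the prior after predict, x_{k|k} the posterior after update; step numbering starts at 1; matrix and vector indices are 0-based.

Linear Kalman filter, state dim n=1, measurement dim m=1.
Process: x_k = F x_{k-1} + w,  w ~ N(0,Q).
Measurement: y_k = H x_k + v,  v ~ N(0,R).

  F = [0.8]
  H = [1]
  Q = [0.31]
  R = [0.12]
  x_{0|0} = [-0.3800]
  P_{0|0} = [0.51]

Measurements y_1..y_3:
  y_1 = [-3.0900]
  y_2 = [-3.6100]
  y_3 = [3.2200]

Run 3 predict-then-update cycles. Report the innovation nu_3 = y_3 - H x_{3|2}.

innov = [5.8185]

step 1: x^-=[-0.3040]  P^-=[0.6364]  S=[0.7564]  K=[0.8414]  nu=[-2.7860]  x^+=[-2.6480]  P^+=[0.1010]
step 2: x^-=[-2.1184]  P^-=[0.3746]  S=[0.4946]  K=[0.7574]  nu=[-1.4916]  x^+=[-3.2481]  P^+=[0.0909]
step 3: x^-=[-2.5985]  P^-=[0.3682]  S=[0.4882]  K=[0.7542]  nu=[5.8185]  x^+=[1.7897]  P^+=[0.0905]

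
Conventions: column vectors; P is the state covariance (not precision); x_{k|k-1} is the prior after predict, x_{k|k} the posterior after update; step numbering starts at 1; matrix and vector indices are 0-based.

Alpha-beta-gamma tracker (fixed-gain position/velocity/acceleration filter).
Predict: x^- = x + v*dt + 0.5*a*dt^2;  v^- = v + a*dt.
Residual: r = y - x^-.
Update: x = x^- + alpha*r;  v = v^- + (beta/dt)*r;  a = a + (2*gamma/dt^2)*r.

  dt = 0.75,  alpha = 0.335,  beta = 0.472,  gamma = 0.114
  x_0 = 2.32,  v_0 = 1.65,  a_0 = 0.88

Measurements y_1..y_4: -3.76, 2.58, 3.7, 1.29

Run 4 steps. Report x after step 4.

step 1: x_pred=3.8050  r=-7.5650  x^+=1.2707  v^+=-2.4509  a^+=-2.1863
step 2: x_pred=-1.1824  r=3.7624  x^+=0.0780  v^+=-1.7229  a^+=-0.6613
step 3: x_pred=-1.4001  r=5.1001  x^+=0.3084  v^+=0.9908  a^+=1.4059
step 4: x_pred=1.4469  r=-0.1569  x^+=1.3944  v^+=1.9465  a^+=1.3423

x_post = 1.3944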